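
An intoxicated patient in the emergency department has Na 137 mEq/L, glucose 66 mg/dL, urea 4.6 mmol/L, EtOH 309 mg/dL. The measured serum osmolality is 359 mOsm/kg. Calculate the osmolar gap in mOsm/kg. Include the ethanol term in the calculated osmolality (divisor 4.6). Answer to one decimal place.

9.6 mOsm/kg

Calculated osmolality = 2·Na + glucose/18 + urea + ethanol/4.6
= 2·137 + 66/18 + 4.6 + 309/4.6
= 274 + 3.67 + 4.60 + 67.17
= 349.44 mOsm/kg ≈ 349.4 mOsm/kg
Osmolar gap = measured − calculated = 359 − 349.4 = 9.6 mOsm/kg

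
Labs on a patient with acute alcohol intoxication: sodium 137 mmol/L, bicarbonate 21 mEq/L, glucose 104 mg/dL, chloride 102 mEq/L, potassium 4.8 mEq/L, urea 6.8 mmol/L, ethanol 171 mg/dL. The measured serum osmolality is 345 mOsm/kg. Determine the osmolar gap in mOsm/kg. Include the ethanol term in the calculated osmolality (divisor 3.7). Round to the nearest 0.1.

12.2 mOsm/kg

Calculated osmolality = 2·Na + glucose/18 + urea + ethanol/3.7
= 2·137 + 104/18 + 6.8 + 171/3.7
= 274 + 5.78 + 6.80 + 46.22
= 332.8 mOsm/kg ≈ 332.8 mOsm/kg
Osmolar gap = measured − calculated = 345 − 332.8 = 12.2 mOsm/kg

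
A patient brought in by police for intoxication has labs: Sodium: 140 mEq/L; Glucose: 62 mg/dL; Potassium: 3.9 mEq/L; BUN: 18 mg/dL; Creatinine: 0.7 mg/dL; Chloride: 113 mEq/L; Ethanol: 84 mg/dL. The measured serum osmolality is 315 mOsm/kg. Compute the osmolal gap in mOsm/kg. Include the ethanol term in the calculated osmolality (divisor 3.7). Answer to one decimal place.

Calculated osmolality = 2·Na + glucose/18 + BUN/2.8 + ethanol/3.7
= 2·140 + 62/18 + 18/2.8 + 84/3.7
= 280 + 3.44 + 6.43 + 22.70
= 312.57 mOsm/kg ≈ 312.6 mOsm/kg
Osmolar gap = measured − calculated = 315 − 312.6 = 2.4 mOsm/kg

2.4 mOsm/kg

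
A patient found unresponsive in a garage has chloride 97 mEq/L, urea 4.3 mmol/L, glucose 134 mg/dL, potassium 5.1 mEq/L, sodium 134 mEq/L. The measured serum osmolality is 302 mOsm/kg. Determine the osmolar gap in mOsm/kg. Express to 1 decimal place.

22.3 mOsm/kg

Calculated osmolality = 2·Na + glucose/18 + urea
= 2·134 + 134/18 + 4.3
= 268 + 7.44 + 4.30
= 279.74 mOsm/kg ≈ 279.7 mOsm/kg
Osmolar gap = measured − calculated = 302 − 279.7 = 22.3 mOsm/kg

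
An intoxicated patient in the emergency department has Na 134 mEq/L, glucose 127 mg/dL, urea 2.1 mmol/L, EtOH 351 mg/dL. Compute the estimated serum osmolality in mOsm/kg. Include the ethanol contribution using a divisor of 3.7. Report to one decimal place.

Calculated osmolality = 2·Na + glucose/18 + urea + ethanol/3.7
= 2·134 + 127/18 + 2.1 + 351/3.7
= 268 + 7.06 + 2.10 + 94.86
= 372.02 mOsm/kg

372.0 mOsm/kg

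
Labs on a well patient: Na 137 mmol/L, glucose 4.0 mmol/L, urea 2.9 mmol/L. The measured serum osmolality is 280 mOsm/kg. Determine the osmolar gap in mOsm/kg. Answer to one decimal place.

Calculated osmolality = 2·Na + glucose + urea
= 2·137 + 4 + 2.9
= 274 + 4 + 2.90
= 280.9 mOsm/kg ≈ 280.9 mOsm/kg
Osmolar gap = measured − calculated = 280 − 280.9 = -0.9 mOsm/kg

-0.9 mOsm/kg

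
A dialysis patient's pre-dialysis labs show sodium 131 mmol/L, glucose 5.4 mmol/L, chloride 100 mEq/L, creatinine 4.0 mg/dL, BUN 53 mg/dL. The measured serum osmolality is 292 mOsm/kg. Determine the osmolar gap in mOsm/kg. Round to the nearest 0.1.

Calculated osmolality = 2·Na + glucose + BUN/2.8
= 2·131 + 5.4 + 53/2.8
= 262 + 5.40 + 18.93
= 286.33 mOsm/kg ≈ 286.3 mOsm/kg
Osmolar gap = measured − calculated = 292 − 286.3 = 5.7 mOsm/kg

5.7 mOsm/kg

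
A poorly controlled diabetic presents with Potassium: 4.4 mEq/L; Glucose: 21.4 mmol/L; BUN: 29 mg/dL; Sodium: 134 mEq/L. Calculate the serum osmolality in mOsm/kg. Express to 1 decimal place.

Calculated osmolality = 2·Na + glucose + BUN/2.8
= 2·134 + 21.4 + 29/2.8
= 268 + 21.40 + 10.36
= 299.76 mOsm/kg

299.8 mOsm/kg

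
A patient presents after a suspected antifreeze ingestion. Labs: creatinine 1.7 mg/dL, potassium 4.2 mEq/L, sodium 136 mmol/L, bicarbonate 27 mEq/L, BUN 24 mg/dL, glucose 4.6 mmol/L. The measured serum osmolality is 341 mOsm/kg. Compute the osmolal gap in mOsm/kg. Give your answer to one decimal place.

Calculated osmolality = 2·Na + glucose + BUN/2.8
= 2·136 + 4.6 + 24/2.8
= 272 + 4.60 + 8.57
= 285.17 mOsm/kg ≈ 285.2 mOsm/kg
Osmolar gap = measured − calculated = 341 − 285.2 = 55.8 mOsm/kg

55.8 mOsm/kg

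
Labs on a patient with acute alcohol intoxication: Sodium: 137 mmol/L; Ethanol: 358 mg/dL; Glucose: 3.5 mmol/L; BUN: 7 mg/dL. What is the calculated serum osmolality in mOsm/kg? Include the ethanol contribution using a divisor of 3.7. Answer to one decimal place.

376.8 mOsm/kg

Calculated osmolality = 2·Na + glucose + BUN/2.8 + ethanol/3.7
= 2·137 + 3.5 + 7/2.8 + 358/3.7
= 274 + 3.50 + 2.50 + 96.76
= 376.76 mOsm/kg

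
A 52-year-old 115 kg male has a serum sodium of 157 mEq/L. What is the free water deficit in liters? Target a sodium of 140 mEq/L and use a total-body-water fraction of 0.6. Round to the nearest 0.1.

8.4 L

TBW = 0.6 · 115 = 69 L
Free water deficit = TBW · (Na/140 − 1)
= 69 · (157/140 − 1)
= 69 · 0.1214
= 8.38 L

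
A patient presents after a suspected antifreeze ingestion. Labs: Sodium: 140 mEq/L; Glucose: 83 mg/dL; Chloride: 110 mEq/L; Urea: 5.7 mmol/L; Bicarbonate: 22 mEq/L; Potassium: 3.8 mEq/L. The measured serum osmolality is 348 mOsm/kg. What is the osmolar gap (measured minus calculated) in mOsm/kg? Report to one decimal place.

57.7 mOsm/kg

Calculated osmolality = 2·Na + glucose/18 + urea
= 2·140 + 83/18 + 5.7
= 280 + 4.61 + 5.70
= 290.31 mOsm/kg ≈ 290.3 mOsm/kg
Osmolar gap = measured − calculated = 348 − 290.3 = 57.7 mOsm/kg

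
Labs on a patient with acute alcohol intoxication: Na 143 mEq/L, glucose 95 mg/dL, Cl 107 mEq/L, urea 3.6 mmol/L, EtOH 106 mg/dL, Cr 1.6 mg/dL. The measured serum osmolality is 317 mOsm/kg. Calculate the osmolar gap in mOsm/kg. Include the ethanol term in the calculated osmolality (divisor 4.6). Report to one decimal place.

-0.9 mOsm/kg

Calculated osmolality = 2·Na + glucose/18 + urea + ethanol/4.6
= 2·143 + 95/18 + 3.6 + 106/4.6
= 286 + 5.28 + 3.60 + 23.04
= 317.92 mOsm/kg ≈ 317.9 mOsm/kg
Osmolar gap = measured − calculated = 317 − 317.9 = -0.9 mOsm/kg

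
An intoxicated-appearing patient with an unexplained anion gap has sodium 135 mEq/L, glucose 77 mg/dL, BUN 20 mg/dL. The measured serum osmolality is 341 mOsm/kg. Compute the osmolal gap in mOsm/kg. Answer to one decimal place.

Calculated osmolality = 2·Na + glucose/18 + BUN/2.8
= 2·135 + 77/18 + 20/2.8
= 270 + 4.28 + 7.14
= 281.42 mOsm/kg ≈ 281.4 mOsm/kg
Osmolar gap = measured − calculated = 341 − 281.4 = 59.6 mOsm/kg

59.6 mOsm/kg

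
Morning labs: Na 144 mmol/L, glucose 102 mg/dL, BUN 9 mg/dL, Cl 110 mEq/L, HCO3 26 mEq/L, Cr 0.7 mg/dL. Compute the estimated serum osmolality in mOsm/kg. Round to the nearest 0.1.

296.9 mOsm/kg

Calculated osmolality = 2·Na + glucose/18 + BUN/2.8
= 2·144 + 102/18 + 9/2.8
= 288 + 5.67 + 3.21
= 296.88 mOsm/kg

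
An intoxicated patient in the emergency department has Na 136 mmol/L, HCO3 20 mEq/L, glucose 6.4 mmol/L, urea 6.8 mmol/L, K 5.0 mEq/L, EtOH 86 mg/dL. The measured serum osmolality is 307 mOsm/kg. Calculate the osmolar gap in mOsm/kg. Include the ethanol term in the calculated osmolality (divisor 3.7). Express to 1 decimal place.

-1.4 mOsm/kg

Calculated osmolality = 2·Na + glucose + urea + ethanol/3.7
= 2·136 + 6.4 + 6.8 + 86/3.7
= 272 + 6.40 + 6.80 + 23.24
= 308.44 mOsm/kg ≈ 308.4 mOsm/kg
Osmolar gap = measured − calculated = 307 − 308.4 = -1.4 mOsm/kg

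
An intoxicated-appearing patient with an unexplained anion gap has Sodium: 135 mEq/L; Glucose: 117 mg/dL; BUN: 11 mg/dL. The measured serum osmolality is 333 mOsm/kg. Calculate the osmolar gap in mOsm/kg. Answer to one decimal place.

52.6 mOsm/kg

Calculated osmolality = 2·Na + glucose/18 + BUN/2.8
= 2·135 + 117/18 + 11/2.8
= 270 + 6.50 + 3.93
= 280.43 mOsm/kg ≈ 280.4 mOsm/kg
Osmolar gap = measured − calculated = 333 − 280.4 = 52.6 mOsm/kg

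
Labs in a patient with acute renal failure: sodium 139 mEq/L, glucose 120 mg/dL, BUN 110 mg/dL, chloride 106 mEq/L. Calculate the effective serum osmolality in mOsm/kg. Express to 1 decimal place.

284.7 mOsm/kg

Effective osmolality excludes urea (freely permeant across cell membranes):
2·Na + glucose/18
= 2·139 + 120/18
= 278 + 6.67
= 284.67 mOsm/kg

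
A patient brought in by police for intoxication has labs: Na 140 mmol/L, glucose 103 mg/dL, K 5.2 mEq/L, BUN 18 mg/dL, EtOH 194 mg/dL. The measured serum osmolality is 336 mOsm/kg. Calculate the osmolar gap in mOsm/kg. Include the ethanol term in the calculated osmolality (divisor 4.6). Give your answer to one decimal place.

1.7 mOsm/kg

Calculated osmolality = 2·Na + glucose/18 + BUN/2.8 + ethanol/4.6
= 2·140 + 103/18 + 18/2.8 + 194/4.6
= 280 + 5.72 + 6.43 + 42.17
= 334.32 mOsm/kg ≈ 334.3 mOsm/kg
Osmolar gap = measured − calculated = 336 − 334.3 = 1.7 mOsm/kg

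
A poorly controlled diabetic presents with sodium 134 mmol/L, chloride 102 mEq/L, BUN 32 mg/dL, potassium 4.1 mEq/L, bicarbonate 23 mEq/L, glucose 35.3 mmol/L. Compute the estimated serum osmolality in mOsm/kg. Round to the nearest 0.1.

Calculated osmolality = 2·Na + glucose + BUN/2.8
= 2·134 + 35.3 + 32/2.8
= 268 + 35.30 + 11.43
= 314.73 mOsm/kg

314.7 mOsm/kg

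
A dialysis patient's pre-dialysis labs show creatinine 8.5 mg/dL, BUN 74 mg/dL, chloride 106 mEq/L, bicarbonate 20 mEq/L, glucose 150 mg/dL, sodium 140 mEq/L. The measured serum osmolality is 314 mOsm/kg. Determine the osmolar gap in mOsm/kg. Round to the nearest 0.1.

-0.8 mOsm/kg

Calculated osmolality = 2·Na + glucose/18 + BUN/2.8
= 2·140 + 150/18 + 74/2.8
= 280 + 8.33 + 26.43
= 314.76 mOsm/kg ≈ 314.8 mOsm/kg
Osmolar gap = measured − calculated = 314 − 314.8 = -0.8 mOsm/kg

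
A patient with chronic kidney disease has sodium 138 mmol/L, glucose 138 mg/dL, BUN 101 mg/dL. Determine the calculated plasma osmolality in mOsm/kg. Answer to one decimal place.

Calculated osmolality = 2·Na + glucose/18 + BUN/2.8
= 2·138 + 138/18 + 101/2.8
= 276 + 7.67 + 36.07
= 319.74 mOsm/kg

319.7 mOsm/kg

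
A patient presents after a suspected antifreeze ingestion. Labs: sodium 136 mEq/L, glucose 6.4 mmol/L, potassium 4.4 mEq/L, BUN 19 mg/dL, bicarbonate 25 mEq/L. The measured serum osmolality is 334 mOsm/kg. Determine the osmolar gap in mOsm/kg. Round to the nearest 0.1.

48.8 mOsm/kg

Calculated osmolality = 2·Na + glucose + BUN/2.8
= 2·136 + 6.4 + 19/2.8
= 272 + 6.40 + 6.79
= 285.19 mOsm/kg ≈ 285.2 mOsm/kg
Osmolar gap = measured − calculated = 334 − 285.2 = 48.8 mOsm/kg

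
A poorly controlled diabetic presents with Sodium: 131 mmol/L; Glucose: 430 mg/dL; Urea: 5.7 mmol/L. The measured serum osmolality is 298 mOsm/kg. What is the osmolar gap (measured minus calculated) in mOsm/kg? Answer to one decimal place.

6.4 mOsm/kg

Calculated osmolality = 2·Na + glucose/18 + urea
= 2·131 + 430/18 + 5.7
= 262 + 23.89 + 5.70
= 291.59 mOsm/kg ≈ 291.6 mOsm/kg
Osmolar gap = measured − calculated = 298 − 291.6 = 6.4 mOsm/kg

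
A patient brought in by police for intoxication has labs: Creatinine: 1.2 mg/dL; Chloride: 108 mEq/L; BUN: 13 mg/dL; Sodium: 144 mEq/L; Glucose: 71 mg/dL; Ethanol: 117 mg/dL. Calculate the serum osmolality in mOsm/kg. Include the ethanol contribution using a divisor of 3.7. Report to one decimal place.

Calculated osmolality = 2·Na + glucose/18 + BUN/2.8 + ethanol/3.7
= 2·144 + 71/18 + 13/2.8 + 117/3.7
= 288 + 3.94 + 4.64 + 31.62
= 328.2 mOsm/kg

328.2 mOsm/kg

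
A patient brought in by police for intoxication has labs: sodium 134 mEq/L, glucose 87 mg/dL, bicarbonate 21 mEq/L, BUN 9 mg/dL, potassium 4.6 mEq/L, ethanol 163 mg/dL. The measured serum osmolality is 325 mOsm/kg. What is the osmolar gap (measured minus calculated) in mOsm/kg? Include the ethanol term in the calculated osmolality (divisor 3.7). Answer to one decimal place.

Calculated osmolality = 2·Na + glucose/18 + BUN/2.8 + ethanol/3.7
= 2·134 + 87/18 + 9/2.8 + 163/3.7
= 268 + 4.83 + 3.21 + 44.05
= 320.09 mOsm/kg ≈ 320.1 mOsm/kg
Osmolar gap = measured − calculated = 325 − 320.1 = 4.9 mOsm/kg

4.9 mOsm/kg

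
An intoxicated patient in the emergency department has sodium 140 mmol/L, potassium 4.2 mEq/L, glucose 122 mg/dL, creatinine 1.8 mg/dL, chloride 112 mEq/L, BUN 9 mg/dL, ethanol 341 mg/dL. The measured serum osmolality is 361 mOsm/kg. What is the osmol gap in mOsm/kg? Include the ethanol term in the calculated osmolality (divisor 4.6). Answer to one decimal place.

Calculated osmolality = 2·Na + glucose/18 + BUN/2.8 + ethanol/4.6
= 2·140 + 122/18 + 9/2.8 + 341/4.6
= 280 + 6.78 + 3.21 + 74.13
= 364.12 mOsm/kg ≈ 364.1 mOsm/kg
Osmolar gap = measured − calculated = 361 − 364.1 = -3.1 mOsm/kg

-3.1 mOsm/kg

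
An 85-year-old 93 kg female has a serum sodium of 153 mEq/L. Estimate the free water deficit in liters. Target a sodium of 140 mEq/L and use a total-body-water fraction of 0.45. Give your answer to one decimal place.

3.9 L

TBW = 0.45 · 93 = 41.85 L
Free water deficit = TBW · (Na/140 − 1)
= 41.85 · (153/140 − 1)
= 41.85 · 0.0929
= 3.89 L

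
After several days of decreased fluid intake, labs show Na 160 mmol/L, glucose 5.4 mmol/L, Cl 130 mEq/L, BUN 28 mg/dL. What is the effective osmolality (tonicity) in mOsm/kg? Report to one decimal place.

325.4 mOsm/kg

Effective osmolality excludes urea (freely permeant across cell membranes):
2·Na + glucose
= 2·160 + 5.4
= 320 + 5.4
= 325.4 mOsm/kg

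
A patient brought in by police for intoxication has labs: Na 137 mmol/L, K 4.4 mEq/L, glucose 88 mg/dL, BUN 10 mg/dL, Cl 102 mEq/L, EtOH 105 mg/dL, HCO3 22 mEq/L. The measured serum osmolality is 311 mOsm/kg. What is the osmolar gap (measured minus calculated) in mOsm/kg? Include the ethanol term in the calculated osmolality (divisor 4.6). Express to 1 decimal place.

5.7 mOsm/kg

Calculated osmolality = 2·Na + glucose/18 + BUN/2.8 + ethanol/4.6
= 2·137 + 88/18 + 10/2.8 + 105/4.6
= 274 + 4.89 + 3.57 + 22.83
= 305.29 mOsm/kg ≈ 305.3 mOsm/kg
Osmolar gap = measured − calculated = 311 − 305.3 = 5.7 mOsm/kg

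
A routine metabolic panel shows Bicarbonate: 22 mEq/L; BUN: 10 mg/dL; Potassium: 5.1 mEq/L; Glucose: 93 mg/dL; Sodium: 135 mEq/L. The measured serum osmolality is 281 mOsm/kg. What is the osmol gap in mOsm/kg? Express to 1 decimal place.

2.3 mOsm/kg

Calculated osmolality = 2·Na + glucose/18 + BUN/2.8
= 2·135 + 93/18 + 10/2.8
= 270 + 5.17 + 3.57
= 278.74 mOsm/kg ≈ 278.7 mOsm/kg
Osmolar gap = measured − calculated = 281 − 278.7 = 2.3 mOsm/kg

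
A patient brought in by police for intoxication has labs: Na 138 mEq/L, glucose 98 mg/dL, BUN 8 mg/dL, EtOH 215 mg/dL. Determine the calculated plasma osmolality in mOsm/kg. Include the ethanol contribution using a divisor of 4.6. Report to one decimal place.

331.0 mOsm/kg

Calculated osmolality = 2·Na + glucose/18 + BUN/2.8 + ethanol/4.6
= 2·138 + 98/18 + 8/2.8 + 215/4.6
= 276 + 5.44 + 2.86 + 46.74
= 331.04 mOsm/kg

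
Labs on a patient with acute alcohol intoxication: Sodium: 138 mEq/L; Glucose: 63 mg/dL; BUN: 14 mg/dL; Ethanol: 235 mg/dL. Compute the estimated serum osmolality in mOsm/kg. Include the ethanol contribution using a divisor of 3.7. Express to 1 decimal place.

Calculated osmolality = 2·Na + glucose/18 + BUN/2.8 + ethanol/3.7
= 2·138 + 63/18 + 14/2.8 + 235/3.7
= 276 + 3.50 + 5 + 63.51
= 348.01 mOsm/kg

348.0 mOsm/kg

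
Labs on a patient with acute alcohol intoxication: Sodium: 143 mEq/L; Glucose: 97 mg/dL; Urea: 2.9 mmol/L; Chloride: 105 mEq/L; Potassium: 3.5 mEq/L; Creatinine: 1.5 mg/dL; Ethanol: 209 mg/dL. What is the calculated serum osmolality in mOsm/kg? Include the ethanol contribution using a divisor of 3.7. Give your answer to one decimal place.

350.8 mOsm/kg

Calculated osmolality = 2·Na + glucose/18 + urea + ethanol/3.7
= 2·143 + 97/18 + 2.9 + 209/3.7
= 286 + 5.39 + 2.90 + 56.49
= 350.78 mOsm/kg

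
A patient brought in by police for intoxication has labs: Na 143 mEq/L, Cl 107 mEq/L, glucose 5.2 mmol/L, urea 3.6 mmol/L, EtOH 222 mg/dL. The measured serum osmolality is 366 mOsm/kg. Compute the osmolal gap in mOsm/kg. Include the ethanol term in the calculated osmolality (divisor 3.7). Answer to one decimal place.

11.2 mOsm/kg

Calculated osmolality = 2·Na + glucose + urea + ethanol/3.7
= 2·143 + 5.2 + 3.6 + 222/3.7
= 286 + 5.20 + 3.60 + 60
= 354.8 mOsm/kg ≈ 354.8 mOsm/kg
Osmolar gap = measured − calculated = 366 − 354.8 = 11.2 mOsm/kg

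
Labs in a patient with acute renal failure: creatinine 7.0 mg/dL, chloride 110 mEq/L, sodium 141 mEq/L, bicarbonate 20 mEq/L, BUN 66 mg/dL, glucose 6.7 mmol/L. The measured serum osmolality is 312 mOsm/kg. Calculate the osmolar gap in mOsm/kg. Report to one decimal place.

Calculated osmolality = 2·Na + glucose + BUN/2.8
= 2·141 + 6.7 + 66/2.8
= 282 + 6.70 + 23.57
= 312.27 mOsm/kg ≈ 312.3 mOsm/kg
Osmolar gap = measured − calculated = 312 − 312.3 = -0.3 mOsm/kg

-0.3 mOsm/kg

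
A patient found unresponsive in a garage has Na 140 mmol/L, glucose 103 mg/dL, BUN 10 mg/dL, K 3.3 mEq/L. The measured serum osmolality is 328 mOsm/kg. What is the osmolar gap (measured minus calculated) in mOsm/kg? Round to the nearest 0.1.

38.7 mOsm/kg

Calculated osmolality = 2·Na + glucose/18 + BUN/2.8
= 2·140 + 103/18 + 10/2.8
= 280 + 5.72 + 3.57
= 289.29 mOsm/kg ≈ 289.3 mOsm/kg
Osmolar gap = measured − calculated = 328 − 289.3 = 38.7 mOsm/kg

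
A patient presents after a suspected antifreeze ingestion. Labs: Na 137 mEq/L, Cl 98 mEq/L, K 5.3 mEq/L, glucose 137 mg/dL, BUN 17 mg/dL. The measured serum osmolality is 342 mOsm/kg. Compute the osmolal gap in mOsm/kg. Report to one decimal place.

Calculated osmolality = 2·Na + glucose/18 + BUN/2.8
= 2·137 + 137/18 + 17/2.8
= 274 + 7.61 + 6.07
= 287.68 mOsm/kg ≈ 287.7 mOsm/kg
Osmolar gap = measured − calculated = 342 − 287.7 = 54.3 mOsm/kg

54.3 mOsm/kg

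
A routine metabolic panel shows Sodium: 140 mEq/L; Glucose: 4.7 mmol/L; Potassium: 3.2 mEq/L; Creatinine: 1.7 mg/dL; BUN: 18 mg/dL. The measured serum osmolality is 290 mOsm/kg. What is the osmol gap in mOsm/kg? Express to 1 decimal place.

-1.1 mOsm/kg

Calculated osmolality = 2·Na + glucose + BUN/2.8
= 2·140 + 4.7 + 18/2.8
= 280 + 4.70 + 6.43
= 291.13 mOsm/kg ≈ 291.1 mOsm/kg
Osmolar gap = measured − calculated = 290 − 291.1 = -1.1 mOsm/kg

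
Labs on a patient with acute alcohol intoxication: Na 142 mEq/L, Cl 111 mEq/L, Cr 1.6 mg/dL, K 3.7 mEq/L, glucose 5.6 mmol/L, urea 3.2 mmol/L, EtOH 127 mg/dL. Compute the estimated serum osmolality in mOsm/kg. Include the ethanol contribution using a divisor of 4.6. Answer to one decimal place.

Calculated osmolality = 2·Na + glucose + urea + ethanol/4.6
= 2·142 + 5.6 + 3.2 + 127/4.6
= 284 + 5.60 + 3.20 + 27.61
= 320.41 mOsm/kg

320.4 mOsm/kg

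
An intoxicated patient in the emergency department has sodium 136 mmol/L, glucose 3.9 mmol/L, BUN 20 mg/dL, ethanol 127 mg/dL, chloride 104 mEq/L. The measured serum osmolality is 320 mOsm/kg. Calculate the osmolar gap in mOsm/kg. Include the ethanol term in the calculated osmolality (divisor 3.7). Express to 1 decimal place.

Calculated osmolality = 2·Na + glucose + BUN/2.8 + ethanol/3.7
= 2·136 + 3.9 + 20/2.8 + 127/3.7
= 272 + 3.90 + 7.14 + 34.32
= 317.36 mOsm/kg ≈ 317.4 mOsm/kg
Osmolar gap = measured − calculated = 320 − 317.4 = 2.6 mOsm/kg

2.6 mOsm/kg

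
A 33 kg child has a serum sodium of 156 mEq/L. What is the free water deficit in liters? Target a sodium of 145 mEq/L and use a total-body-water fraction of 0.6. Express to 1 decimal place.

TBW = 0.6 · 33 = 19.8 L
Free water deficit = TBW · (Na/145 − 1)
= 19.8 · (156/145 − 1)
= 19.8 · 0.0759
= 1.5 L

1.5 L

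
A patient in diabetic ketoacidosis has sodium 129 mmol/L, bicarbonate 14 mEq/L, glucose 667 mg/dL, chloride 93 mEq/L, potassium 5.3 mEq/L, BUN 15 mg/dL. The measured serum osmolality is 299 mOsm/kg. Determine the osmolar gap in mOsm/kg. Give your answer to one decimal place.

Calculated osmolality = 2·Na + glucose/18 + BUN/2.8
= 2·129 + 667/18 + 15/2.8
= 258 + 37.06 + 5.36
= 300.42 mOsm/kg ≈ 300.4 mOsm/kg
Osmolar gap = measured − calculated = 299 − 300.4 = -1.4 mOsm/kg

-1.4 mOsm/kg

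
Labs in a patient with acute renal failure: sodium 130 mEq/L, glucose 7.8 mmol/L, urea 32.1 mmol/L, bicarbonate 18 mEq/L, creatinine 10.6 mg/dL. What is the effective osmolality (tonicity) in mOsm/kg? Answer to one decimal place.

267.8 mOsm/kg

Effective osmolality excludes urea (freely permeant across cell membranes):
2·Na + glucose
= 2·130 + 7.8
= 260 + 7.8
= 267.8 mOsm/kg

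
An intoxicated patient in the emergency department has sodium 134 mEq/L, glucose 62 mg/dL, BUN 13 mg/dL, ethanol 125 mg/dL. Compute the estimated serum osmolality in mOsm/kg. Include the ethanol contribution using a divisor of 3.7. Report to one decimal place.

Calculated osmolality = 2·Na + glucose/18 + BUN/2.8 + ethanol/3.7
= 2·134 + 62/18 + 13/2.8 + 125/3.7
= 268 + 3.44 + 4.64 + 33.78
= 309.86 mOsm/kg

309.9 mOsm/kg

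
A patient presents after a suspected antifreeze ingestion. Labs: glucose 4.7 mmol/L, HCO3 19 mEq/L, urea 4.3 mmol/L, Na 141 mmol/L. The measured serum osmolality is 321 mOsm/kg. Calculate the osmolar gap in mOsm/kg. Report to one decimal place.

Calculated osmolality = 2·Na + glucose + urea
= 2·141 + 4.7 + 4.3
= 282 + 4.70 + 4.30
= 291 mOsm/kg ≈ 291.0 mOsm/kg
Osmolar gap = measured − calculated = 321 − 291.0 = 30.0 mOsm/kg

30.0 mOsm/kg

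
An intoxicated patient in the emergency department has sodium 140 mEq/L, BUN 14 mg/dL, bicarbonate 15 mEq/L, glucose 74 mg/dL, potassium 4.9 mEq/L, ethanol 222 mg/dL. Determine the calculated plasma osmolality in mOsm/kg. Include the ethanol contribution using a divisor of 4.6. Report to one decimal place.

337.4 mOsm/kg

Calculated osmolality = 2·Na + glucose/18 + BUN/2.8 + ethanol/4.6
= 2·140 + 74/18 + 14/2.8 + 222/4.6
= 280 + 4.11 + 5 + 48.26
= 337.37 mOsm/kg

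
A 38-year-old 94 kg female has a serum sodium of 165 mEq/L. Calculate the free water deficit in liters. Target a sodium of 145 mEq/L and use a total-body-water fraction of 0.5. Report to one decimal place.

TBW = 0.5 · 94 = 47 L
Free water deficit = TBW · (Na/145 − 1)
= 47 · (165/145 − 1)
= 47 · 0.1379
= 6.48 L

6.5 L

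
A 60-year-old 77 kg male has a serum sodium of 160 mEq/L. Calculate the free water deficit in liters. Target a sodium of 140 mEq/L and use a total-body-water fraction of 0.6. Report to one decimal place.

6.6 L

TBW = 0.6 · 77 = 46.2 L
Free water deficit = TBW · (Na/140 − 1)
= 46.2 · (160/140 − 1)
= 46.2 · 0.1429
= 6.6 L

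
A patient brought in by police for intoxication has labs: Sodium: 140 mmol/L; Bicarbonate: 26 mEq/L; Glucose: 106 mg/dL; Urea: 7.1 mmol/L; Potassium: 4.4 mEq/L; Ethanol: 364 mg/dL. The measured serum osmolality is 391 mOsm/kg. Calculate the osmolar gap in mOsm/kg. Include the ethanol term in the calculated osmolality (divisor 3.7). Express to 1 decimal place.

Calculated osmolality = 2·Na + glucose/18 + urea + ethanol/3.7
= 2·140 + 106/18 + 7.1 + 364/3.7
= 280 + 5.89 + 7.10 + 98.38
= 391.37 mOsm/kg ≈ 391.4 mOsm/kg
Osmolar gap = measured − calculated = 391 − 391.4 = -0.4 mOsm/kg

-0.4 mOsm/kg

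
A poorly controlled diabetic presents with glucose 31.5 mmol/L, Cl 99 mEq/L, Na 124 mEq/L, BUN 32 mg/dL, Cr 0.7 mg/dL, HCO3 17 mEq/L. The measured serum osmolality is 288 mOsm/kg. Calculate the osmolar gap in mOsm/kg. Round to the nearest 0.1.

-2.9 mOsm/kg

Calculated osmolality = 2·Na + glucose + BUN/2.8
= 2·124 + 31.5 + 32/2.8
= 248 + 31.50 + 11.43
= 290.93 mOsm/kg ≈ 290.9 mOsm/kg
Osmolar gap = measured − calculated = 288 − 290.9 = -2.9 mOsm/kg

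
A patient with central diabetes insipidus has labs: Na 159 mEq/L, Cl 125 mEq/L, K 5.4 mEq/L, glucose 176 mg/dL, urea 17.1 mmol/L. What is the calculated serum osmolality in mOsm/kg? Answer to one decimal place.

344.9 mOsm/kg

Calculated osmolality = 2·Na + glucose/18 + urea
= 2·159 + 176/18 + 17.1
= 318 + 9.78 + 17.10
= 344.88 mOsm/kg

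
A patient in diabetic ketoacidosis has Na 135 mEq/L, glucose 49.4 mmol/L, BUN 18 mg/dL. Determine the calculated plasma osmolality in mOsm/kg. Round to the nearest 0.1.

Calculated osmolality = 2·Na + glucose + BUN/2.8
= 2·135 + 49.4 + 18/2.8
= 270 + 49.40 + 6.43
= 325.83 mOsm/kg

325.8 mOsm/kg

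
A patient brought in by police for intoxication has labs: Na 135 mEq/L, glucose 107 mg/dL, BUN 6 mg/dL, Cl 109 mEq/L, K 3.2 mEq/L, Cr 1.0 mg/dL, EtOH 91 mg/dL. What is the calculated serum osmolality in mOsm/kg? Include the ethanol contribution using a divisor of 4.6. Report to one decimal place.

297.9 mOsm/kg

Calculated osmolality = 2·Na + glucose/18 + BUN/2.8 + ethanol/4.6
= 2·135 + 107/18 + 6/2.8 + 91/4.6
= 270 + 5.94 + 2.14 + 19.78
= 297.86 mOsm/kg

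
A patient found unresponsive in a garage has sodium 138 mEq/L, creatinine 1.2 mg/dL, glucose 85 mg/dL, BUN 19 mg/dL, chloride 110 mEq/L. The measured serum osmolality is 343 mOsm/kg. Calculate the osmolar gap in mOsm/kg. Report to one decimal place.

Calculated osmolality = 2·Na + glucose/18 + BUN/2.8
= 2·138 + 85/18 + 19/2.8
= 276 + 4.72 + 6.79
= 287.51 mOsm/kg ≈ 287.5 mOsm/kg
Osmolar gap = measured − calculated = 343 − 287.5 = 55.5 mOsm/kg

55.5 mOsm/kg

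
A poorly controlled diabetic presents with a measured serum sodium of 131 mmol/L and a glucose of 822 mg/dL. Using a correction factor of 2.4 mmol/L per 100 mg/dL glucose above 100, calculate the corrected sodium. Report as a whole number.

Corrected Na = measured Na + 2.4 · (glucose − 100)/100
= 131 + 2.4 · (822 − 100)/100
= 131 + 17.3
= 148.3 mmol/L

148 mmol/L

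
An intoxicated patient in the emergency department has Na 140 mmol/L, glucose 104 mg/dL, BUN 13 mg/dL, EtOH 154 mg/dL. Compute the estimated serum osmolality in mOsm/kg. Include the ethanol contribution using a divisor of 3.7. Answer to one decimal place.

332.0 mOsm/kg

Calculated osmolality = 2·Na + glucose/18 + BUN/2.8 + ethanol/3.7
= 2·140 + 104/18 + 13/2.8 + 154/3.7
= 280 + 5.78 + 4.64 + 41.62
= 332.04 mOsm/kg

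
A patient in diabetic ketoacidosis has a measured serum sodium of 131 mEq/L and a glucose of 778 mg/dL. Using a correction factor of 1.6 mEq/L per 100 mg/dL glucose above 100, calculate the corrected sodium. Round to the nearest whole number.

Corrected Na = measured Na + 1.6 · (glucose − 100)/100
= 131 + 1.6 · (778 − 100)/100
= 131 + 10.8
= 141.8 mEq/L

142 mEq/L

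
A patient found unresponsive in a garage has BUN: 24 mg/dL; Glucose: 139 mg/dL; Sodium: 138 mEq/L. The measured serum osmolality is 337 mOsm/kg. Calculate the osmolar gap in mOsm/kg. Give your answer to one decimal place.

44.7 mOsm/kg

Calculated osmolality = 2·Na + glucose/18 + BUN/2.8
= 2·138 + 139/18 + 24/2.8
= 276 + 7.72 + 8.57
= 292.29 mOsm/kg ≈ 292.3 mOsm/kg
Osmolar gap = measured − calculated = 337 − 292.3 = 44.7 mOsm/kg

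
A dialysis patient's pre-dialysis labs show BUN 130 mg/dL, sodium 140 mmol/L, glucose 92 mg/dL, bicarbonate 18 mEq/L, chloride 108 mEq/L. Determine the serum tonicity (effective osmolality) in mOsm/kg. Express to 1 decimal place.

285.1 mOsm/kg

Effective osmolality excludes urea (freely permeant across cell membranes):
2·Na + glucose/18
= 2·140 + 92/18
= 280 + 5.11
= 285.11 mOsm/kg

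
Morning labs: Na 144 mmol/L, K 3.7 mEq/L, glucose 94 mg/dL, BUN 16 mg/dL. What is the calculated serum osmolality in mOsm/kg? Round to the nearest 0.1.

298.9 mOsm/kg

Calculated osmolality = 2·Na + glucose/18 + BUN/2.8
= 2·144 + 94/18 + 16/2.8
= 288 + 5.22 + 5.71
= 298.93 mOsm/kg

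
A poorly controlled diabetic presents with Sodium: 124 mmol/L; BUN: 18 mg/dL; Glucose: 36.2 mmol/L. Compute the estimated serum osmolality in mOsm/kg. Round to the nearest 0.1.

Calculated osmolality = 2·Na + glucose + BUN/2.8
= 2·124 + 36.2 + 18/2.8
= 248 + 36.20 + 6.43
= 290.63 mOsm/kg

290.6 mOsm/kg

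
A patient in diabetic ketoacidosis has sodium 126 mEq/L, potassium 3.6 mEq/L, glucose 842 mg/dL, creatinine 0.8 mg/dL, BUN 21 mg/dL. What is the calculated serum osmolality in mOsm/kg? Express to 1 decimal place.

306.3 mOsm/kg

Calculated osmolality = 2·Na + glucose/18 + BUN/2.8
= 2·126 + 842/18 + 21/2.8
= 252 + 46.78 + 7.50
= 306.28 mOsm/kg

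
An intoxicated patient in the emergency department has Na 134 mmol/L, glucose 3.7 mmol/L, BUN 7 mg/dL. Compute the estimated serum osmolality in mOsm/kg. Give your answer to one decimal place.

Calculated osmolality = 2·Na + glucose + BUN/2.8
= 2·134 + 3.7 + 7/2.8
= 268 + 3.70 + 2.50
= 274.2 mOsm/kg

274.2 mOsm/kg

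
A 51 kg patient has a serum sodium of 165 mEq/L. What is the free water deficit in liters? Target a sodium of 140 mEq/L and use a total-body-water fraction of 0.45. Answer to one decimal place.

TBW = 0.45 · 51 = 22.95 L
Free water deficit = TBW · (Na/140 − 1)
= 22.95 · (165/140 − 1)
= 22.95 · 0.1786
= 4.1 L

4.1 L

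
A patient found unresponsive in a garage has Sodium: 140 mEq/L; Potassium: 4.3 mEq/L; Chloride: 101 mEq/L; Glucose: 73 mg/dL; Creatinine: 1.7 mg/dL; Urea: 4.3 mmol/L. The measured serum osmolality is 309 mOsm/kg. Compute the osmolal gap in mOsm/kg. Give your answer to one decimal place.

Calculated osmolality = 2·Na + glucose/18 + urea
= 2·140 + 73/18 + 4.3
= 280 + 4.06 + 4.30
= 288.36 mOsm/kg ≈ 288.4 mOsm/kg
Osmolar gap = measured − calculated = 309 − 288.4 = 20.6 mOsm/kg

20.6 mOsm/kg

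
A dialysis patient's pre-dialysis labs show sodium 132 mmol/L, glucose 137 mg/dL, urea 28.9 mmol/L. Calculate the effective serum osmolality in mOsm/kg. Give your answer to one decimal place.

Effective osmolality excludes urea (freely permeant across cell membranes):
2·Na + glucose/18
= 2·132 + 137/18
= 264 + 7.61
= 271.61 mOsm/kg

271.6 mOsm/kg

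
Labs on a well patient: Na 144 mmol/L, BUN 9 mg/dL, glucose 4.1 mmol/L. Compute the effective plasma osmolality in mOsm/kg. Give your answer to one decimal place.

Effective osmolality excludes urea (freely permeant across cell membranes):
2·Na + glucose
= 2·144 + 4.1
= 288 + 4.1
= 292.1 mOsm/kg

292.1 mOsm/kg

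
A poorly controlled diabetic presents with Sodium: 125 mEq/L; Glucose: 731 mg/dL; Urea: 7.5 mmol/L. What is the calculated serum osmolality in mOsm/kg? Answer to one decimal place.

Calculated osmolality = 2·Na + glucose/18 + urea
= 2·125 + 731/18 + 7.5
= 250 + 40.61 + 7.50
= 298.11 mOsm/kg

298.1 mOsm/kg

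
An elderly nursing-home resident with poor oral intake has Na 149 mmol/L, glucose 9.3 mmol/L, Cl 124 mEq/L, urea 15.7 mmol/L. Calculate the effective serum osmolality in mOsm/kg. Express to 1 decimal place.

Effective osmolality excludes urea (freely permeant across cell membranes):
2·Na + glucose
= 2·149 + 9.3
= 298 + 9.3
= 307.3 mOsm/kg

307.3 mOsm/kg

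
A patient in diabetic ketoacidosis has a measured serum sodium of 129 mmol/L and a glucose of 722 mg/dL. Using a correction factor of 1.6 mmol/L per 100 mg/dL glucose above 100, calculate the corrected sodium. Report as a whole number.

Corrected Na = measured Na + 1.6 · (glucose − 100)/100
= 129 + 1.6 · (722 − 100)/100
= 129 + 10
= 139 mmol/L

139 mmol/L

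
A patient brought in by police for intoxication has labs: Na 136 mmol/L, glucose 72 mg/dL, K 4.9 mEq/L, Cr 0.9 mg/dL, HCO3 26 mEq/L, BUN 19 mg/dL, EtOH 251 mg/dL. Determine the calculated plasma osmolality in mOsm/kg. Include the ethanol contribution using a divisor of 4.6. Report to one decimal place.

Calculated osmolality = 2·Na + glucose/18 + BUN/2.8 + ethanol/4.6
= 2·136 + 72/18 + 19/2.8 + 251/4.6
= 272 + 4 + 6.79 + 54.57
= 337.36 mOsm/kg

337.4 mOsm/kg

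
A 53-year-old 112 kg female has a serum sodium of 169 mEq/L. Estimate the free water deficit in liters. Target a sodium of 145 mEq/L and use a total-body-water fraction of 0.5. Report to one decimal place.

9.3 L

TBW = 0.5 · 112 = 56 L
Free water deficit = TBW · (Na/145 − 1)
= 56 · (169/145 − 1)
= 56 · 0.1655
= 9.27 L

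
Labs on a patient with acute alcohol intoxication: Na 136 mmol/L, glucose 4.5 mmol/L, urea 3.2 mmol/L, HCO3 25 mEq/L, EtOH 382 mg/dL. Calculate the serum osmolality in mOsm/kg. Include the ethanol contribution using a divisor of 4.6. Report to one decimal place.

Calculated osmolality = 2·Na + glucose + urea + ethanol/4.6
= 2·136 + 4.5 + 3.2 + 382/4.6
= 272 + 4.50 + 3.20 + 83.04
= 362.74 mOsm/kg

362.7 mOsm/kg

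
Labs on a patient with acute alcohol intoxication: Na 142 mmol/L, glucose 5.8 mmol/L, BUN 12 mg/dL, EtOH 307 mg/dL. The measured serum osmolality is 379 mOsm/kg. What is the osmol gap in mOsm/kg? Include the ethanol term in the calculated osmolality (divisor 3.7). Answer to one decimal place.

1.9 mOsm/kg

Calculated osmolality = 2·Na + glucose + BUN/2.8 + ethanol/3.7
= 2·142 + 5.8 + 12/2.8 + 307/3.7
= 284 + 5.80 + 4.29 + 82.97
= 377.06 mOsm/kg ≈ 377.1 mOsm/kg
Osmolar gap = measured − calculated = 379 − 377.1 = 1.9 mOsm/kg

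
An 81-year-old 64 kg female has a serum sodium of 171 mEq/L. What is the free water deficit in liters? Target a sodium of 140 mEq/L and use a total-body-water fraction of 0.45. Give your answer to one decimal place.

6.4 L

TBW = 0.45 · 64 = 28.8 L
Free water deficit = TBW · (Na/140 − 1)
= 28.8 · (171/140 − 1)
= 28.8 · 0.2214
= 6.38 L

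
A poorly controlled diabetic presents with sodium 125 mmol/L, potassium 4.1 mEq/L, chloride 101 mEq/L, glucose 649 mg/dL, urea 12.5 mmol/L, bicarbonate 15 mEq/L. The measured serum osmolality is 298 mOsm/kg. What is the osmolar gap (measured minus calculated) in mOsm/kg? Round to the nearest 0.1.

Calculated osmolality = 2·Na + glucose/18 + urea
= 2·125 + 649/18 + 12.5
= 250 + 36.06 + 12.50
= 298.56 mOsm/kg ≈ 298.6 mOsm/kg
Osmolar gap = measured − calculated = 298 − 298.6 = -0.6 mOsm/kg

-0.6 mOsm/kg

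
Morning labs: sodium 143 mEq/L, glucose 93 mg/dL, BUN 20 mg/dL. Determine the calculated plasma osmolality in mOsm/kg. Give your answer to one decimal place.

Calculated osmolality = 2·Na + glucose/18 + BUN/2.8
= 2·143 + 93/18 + 20/2.8
= 286 + 5.17 + 7.14
= 298.31 mOsm/kg

298.3 mOsm/kg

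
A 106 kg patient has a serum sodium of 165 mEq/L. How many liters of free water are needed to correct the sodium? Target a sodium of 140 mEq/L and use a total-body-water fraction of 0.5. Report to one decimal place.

9.5 L

TBW = 0.5 · 106 = 53 L
Free water deficit = TBW · (Na/140 − 1)
= 53 · (165/140 − 1)
= 53 · 0.1786
= 9.47 L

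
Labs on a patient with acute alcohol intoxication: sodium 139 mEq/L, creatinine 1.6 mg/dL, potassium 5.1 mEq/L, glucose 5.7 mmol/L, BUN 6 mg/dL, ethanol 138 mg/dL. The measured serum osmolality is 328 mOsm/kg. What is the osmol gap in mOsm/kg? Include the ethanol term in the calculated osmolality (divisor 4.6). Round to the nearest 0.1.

Calculated osmolality = 2·Na + glucose + BUN/2.8 + ethanol/4.6
= 2·139 + 5.7 + 6/2.8 + 138/4.6
= 278 + 5.70 + 2.14 + 30
= 315.84 mOsm/kg ≈ 315.8 mOsm/kg
Osmolar gap = measured − calculated = 328 − 315.8 = 12.2 mOsm/kg

12.2 mOsm/kg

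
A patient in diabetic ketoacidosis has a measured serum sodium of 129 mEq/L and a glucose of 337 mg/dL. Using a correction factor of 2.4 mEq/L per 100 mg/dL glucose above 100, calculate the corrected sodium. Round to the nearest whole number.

Corrected Na = measured Na + 2.4 · (glucose − 100)/100
= 129 + 2.4 · (337 − 100)/100
= 129 + 5.7
= 134.7 mEq/L

135 mEq/L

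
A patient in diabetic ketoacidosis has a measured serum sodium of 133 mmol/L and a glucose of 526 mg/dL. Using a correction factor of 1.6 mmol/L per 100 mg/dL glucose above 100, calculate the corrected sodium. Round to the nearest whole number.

140 mmol/L

Corrected Na = measured Na + 1.6 · (glucose − 100)/100
= 133 + 1.6 · (526 − 100)/100
= 133 + 6.8
= 139.8 mmol/L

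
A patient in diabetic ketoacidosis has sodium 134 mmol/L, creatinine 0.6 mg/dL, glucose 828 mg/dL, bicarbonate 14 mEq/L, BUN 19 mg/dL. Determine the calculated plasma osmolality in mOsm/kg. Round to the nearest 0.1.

Calculated osmolality = 2·Na + glucose/18 + BUN/2.8
= 2·134 + 828/18 + 19/2.8
= 268 + 46 + 6.79
= 320.79 mOsm/kg

320.8 mOsm/kg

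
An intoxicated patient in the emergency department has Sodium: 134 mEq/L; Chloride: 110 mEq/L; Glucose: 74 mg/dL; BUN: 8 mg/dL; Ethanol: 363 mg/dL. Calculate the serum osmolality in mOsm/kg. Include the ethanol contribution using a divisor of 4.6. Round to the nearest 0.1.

353.9 mOsm/kg

Calculated osmolality = 2·Na + glucose/18 + BUN/2.8 + ethanol/4.6
= 2·134 + 74/18 + 8/2.8 + 363/4.6
= 268 + 4.11 + 2.86 + 78.91
= 353.88 mOsm/kg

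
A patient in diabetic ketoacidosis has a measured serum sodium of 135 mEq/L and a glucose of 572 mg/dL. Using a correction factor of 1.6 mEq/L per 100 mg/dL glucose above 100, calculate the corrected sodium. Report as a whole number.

Corrected Na = measured Na + 1.6 · (glucose − 100)/100
= 135 + 1.6 · (572 − 100)/100
= 135 + 7.6
= 142.6 mEq/L

143 mEq/L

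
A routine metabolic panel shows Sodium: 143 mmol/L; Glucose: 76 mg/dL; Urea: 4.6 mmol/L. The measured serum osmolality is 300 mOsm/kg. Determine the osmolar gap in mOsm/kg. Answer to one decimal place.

Calculated osmolality = 2·Na + glucose/18 + urea
= 2·143 + 76/18 + 4.6
= 286 + 4.22 + 4.60
= 294.82 mOsm/kg ≈ 294.8 mOsm/kg
Osmolar gap = measured − calculated = 300 − 294.8 = 5.2 mOsm/kg

5.2 mOsm/kg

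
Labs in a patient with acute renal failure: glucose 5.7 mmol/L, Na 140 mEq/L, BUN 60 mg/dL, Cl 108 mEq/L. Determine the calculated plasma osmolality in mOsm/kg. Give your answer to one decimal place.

Calculated osmolality = 2·Na + glucose + BUN/2.8
= 2·140 + 5.7 + 60/2.8
= 280 + 5.70 + 21.43
= 307.13 mOsm/kg

307.1 mOsm/kg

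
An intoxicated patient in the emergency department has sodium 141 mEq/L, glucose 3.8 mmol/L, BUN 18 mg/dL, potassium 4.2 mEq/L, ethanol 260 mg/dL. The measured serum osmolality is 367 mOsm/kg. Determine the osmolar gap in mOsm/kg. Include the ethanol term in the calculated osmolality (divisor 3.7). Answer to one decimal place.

4.5 mOsm/kg

Calculated osmolality = 2·Na + glucose + BUN/2.8 + ethanol/3.7
= 2·141 + 3.8 + 18/2.8 + 260/3.7
= 282 + 3.80 + 6.43 + 70.27
= 362.5 mOsm/kg ≈ 362.5 mOsm/kg
Osmolar gap = measured − calculated = 367 − 362.5 = 4.5 mOsm/kg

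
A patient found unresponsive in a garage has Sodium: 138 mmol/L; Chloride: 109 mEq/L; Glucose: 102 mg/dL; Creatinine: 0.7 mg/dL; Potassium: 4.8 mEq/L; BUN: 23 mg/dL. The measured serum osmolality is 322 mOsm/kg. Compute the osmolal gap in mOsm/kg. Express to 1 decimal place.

Calculated osmolality = 2·Na + glucose/18 + BUN/2.8
= 2·138 + 102/18 + 23/2.8
= 276 + 5.67 + 8.21
= 289.88 mOsm/kg ≈ 289.9 mOsm/kg
Osmolar gap = measured − calculated = 322 − 289.9 = 32.1 mOsm/kg

32.1 mOsm/kg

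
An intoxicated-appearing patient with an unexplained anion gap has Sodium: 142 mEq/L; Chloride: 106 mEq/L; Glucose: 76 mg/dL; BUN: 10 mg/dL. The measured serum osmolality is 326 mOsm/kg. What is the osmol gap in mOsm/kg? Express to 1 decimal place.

34.2 mOsm/kg

Calculated osmolality = 2·Na + glucose/18 + BUN/2.8
= 2·142 + 76/18 + 10/2.8
= 284 + 4.22 + 3.57
= 291.79 mOsm/kg ≈ 291.8 mOsm/kg
Osmolar gap = measured − calculated = 326 − 291.8 = 34.2 mOsm/kg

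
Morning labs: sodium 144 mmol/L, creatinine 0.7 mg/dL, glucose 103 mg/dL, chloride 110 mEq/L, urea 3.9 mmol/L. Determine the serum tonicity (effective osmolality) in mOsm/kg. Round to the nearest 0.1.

Effective osmolality excludes urea (freely permeant across cell membranes):
2·Na + glucose/18
= 2·144 + 103/18
= 288 + 5.72
= 293.72 mOsm/kg

293.7 mOsm/kg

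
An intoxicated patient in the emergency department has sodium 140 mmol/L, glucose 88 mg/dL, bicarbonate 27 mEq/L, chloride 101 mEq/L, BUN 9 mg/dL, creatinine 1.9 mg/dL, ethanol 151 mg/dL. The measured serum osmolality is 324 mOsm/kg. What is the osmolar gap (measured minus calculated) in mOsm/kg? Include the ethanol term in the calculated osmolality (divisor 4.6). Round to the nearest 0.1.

3.1 mOsm/kg

Calculated osmolality = 2·Na + glucose/18 + BUN/2.8 + ethanol/4.6
= 2·140 + 88/18 + 9/2.8 + 151/4.6
= 280 + 4.89 + 3.21 + 32.83
= 320.93 mOsm/kg ≈ 320.9 mOsm/kg
Osmolar gap = measured − calculated = 324 − 320.9 = 3.1 mOsm/kg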